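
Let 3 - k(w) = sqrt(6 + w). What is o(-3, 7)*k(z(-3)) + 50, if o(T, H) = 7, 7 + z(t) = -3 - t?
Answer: 71 - 7*I ≈ 71.0 - 7.0*I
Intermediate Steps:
z(t) = -10 - t (z(t) = -7 + (-3 - t) = -10 - t)
k(w) = 3 - sqrt(6 + w)
o(-3, 7)*k(z(-3)) + 50 = 7*(3 - sqrt(6 + (-10 - 1*(-3)))) + 50 = 7*(3 - sqrt(6 + (-10 + 3))) + 50 = 7*(3 - sqrt(6 - 7)) + 50 = 7*(3 - sqrt(-1)) + 50 = 7*(3 - I) + 50 = (21 - 7*I) + 50 = 71 - 7*I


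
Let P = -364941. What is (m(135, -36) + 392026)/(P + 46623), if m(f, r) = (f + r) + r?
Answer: -392089/318318 ≈ -1.2318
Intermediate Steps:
m(f, r) = f + 2*r
(m(135, -36) + 392026)/(P + 46623) = ((135 + 2*(-36)) + 392026)/(-364941 + 46623) = ((135 - 72) + 392026)/(-318318) = (63 + 392026)*(-1/318318) = 392089*(-1/318318) = -392089/318318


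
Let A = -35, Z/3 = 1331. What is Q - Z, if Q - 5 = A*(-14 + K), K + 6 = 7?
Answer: -3533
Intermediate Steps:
K = 1 (K = -6 + 7 = 1)
Z = 3993 (Z = 3*1331 = 3993)
Q = 460 (Q = 5 - 35*(-14 + 1) = 5 - 35*(-13) = 5 + 455 = 460)
Q - Z = 460 - 1*3993 = 460 - 3993 = -3533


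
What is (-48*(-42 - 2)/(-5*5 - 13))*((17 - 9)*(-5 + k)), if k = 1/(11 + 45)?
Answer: 294624/133 ≈ 2215.2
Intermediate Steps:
k = 1/56 ≈ 0.017857
(-48*(-42 - 2)/(-5*5 - 13))*((17 - 9)*(-5 + k)) = (-48*(-42 - 2)/(-5*5 - 13))*((17 - 9)*(-5 + 1/56)) = (-(-2112)/(-25 - 13))*(8*(-279/56)) = -(-2112)/(-38)*(-279/7) = -(-2112)*(-1)/38*(-279/7) = -48*22/19*(-279/7) = -1056/19*(-279/7) = 294624/133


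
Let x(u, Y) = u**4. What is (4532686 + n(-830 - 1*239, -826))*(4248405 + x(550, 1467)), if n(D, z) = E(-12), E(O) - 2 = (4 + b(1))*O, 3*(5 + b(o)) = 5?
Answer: 414787805910375400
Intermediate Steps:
b(o) = -10/3 (b(o) = -5 + (1/3)*5 = -5 + 5/3 = -10/3)
E(O) = 2 + 2*O/3 (E(O) = 2 + (4 - 10/3)*O = 2 + 2*O/3)
n(D, z) = -6 (n(D, z) = 2 + (2/3)*(-12) = 2 - 8 = -6)
(4532686 + n(-830 - 1*239, -826))*(4248405 + x(550, 1467)) = (4532686 - 6)*(4248405 + 550**4) = 4532680*(4248405 + 91506250000) = 4532680*91510498405 = 414787805910375400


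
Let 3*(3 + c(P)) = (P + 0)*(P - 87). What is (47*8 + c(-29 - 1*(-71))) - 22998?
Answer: -23255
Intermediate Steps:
c(P) = -3 + P*(-87 + P)/3 (c(P) = -3 + ((P + 0)*(P - 87))/3 = -3 + (P*(-87 + P))/3 = -3 + P*(-87 + P)/3)
(47*8 + c(-29 - 1*(-71))) - 22998 = (47*8 + (-3 - 29*(-29 - 1*(-71)) + (-29 - 1*(-71))²/3)) - 22998 = (376 + (-3 - 29*(-29 + 71) + (-29 + 71)²/3)) - 22998 = (376 + (-3 - 29*42 + (⅓)*42²)) - 22998 = (376 + (-3 - 1218 + (⅓)*1764)) - 22998 = (376 + (-3 - 1218 + 588)) - 22998 = (376 - 633) - 22998 = -257 - 22998 = -23255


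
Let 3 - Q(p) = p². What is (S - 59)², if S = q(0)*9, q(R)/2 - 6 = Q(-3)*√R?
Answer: 2401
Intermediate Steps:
Q(p) = 3 - p²
q(R) = 12 - 12*√R (q(R) = 12 + 2*((3 - 1*(-3)²)*√R) = 12 + 2*((3 - 1*9)*√R) = 12 + 2*((3 - 9)*√R) = 12 + 2*(-6*√R) = 12 - 12*√R)
S = 108 (S = (12 - 12*√0)*9 = (12 - 12*0)*9 = (12 + 0)*9 = 12*9 = 108)
(S - 59)² = (108 - 59)² = 49² = 2401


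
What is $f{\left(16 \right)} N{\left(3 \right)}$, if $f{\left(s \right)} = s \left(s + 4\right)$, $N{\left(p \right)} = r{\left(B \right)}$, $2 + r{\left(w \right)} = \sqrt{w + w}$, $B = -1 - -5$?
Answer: $-640 + 640 \sqrt{2} \approx 265.1$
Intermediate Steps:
$B = 4$ ($B = -1 + 5 = 4$)
$r{\left(w \right)} = -2 + \sqrt{2} \sqrt{w}$ ($r{\left(w \right)} = -2 + \sqrt{w + w} = -2 + \sqrt{2 w} = -2 + \sqrt{2} \sqrt{w}$)
$N{\left(p \right)} = -2 + 2 \sqrt{2}$ ($N{\left(p \right)} = -2 + \sqrt{2} \sqrt{4} = -2 + \sqrt{2} \cdot 2 = -2 + 2 \sqrt{2}$)
$f{\left(s \right)} = s \left(4 + s\right)$
$f{\left(16 \right)} N{\left(3 \right)} = 16 \left(4 + 16\right) \left(-2 + 2 \sqrt{2}\right) = 16 \cdot 20 \left(-2 + 2 \sqrt{2}\right) = 320 \left(-2 + 2 \sqrt{2}\right) = -640 + 640 \sqrt{2}$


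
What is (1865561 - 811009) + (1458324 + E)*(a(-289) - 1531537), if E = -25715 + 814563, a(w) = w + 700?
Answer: -3440702421120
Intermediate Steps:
a(w) = 700 + w
E = 788848
(1865561 - 811009) + (1458324 + E)*(a(-289) - 1531537) = (1865561 - 811009) + (1458324 + 788848)*((700 - 289) - 1531537) = 1054552 + 2247172*(411 - 1531537) = 1054552 + 2247172*(-1531126) = 1054552 - 3440703475672 = -3440702421120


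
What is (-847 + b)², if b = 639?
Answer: 43264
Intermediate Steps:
(-847 + b)² = (-847 + 639)² = (-208)² = 43264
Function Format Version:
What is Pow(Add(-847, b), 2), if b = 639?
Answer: 43264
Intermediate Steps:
Pow(Add(-847, b), 2) = Pow(Add(-847, 639), 2) = Pow(-208, 2) = 43264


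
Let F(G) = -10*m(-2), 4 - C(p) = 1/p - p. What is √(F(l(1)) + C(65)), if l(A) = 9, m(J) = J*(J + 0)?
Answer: 2*√30615/65 ≈ 5.3837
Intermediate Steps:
C(p) = 4 + p - 1/p (C(p) = 4 - (1/p - p) = 4 + (p - 1/p) = 4 + p - 1/p)
m(J) = J² (m(J) = J*J = J²)
F(G) = -40 (F(G) = -10*(-2)² = -10*4 = -40)
√(F(l(1)) + C(65)) = √(-40 + (4 + 65 - 1/65)) = √(-40 + 4484/65) = √(1884/65) = 2*√30615/65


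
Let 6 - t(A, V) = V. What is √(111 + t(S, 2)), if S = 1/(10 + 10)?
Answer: √115 ≈ 10.724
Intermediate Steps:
S = 1/20 ≈ 0.050000
t(A, V) = 6 - V
√(111 + t(S, 2)) = √(111 + (6 - 1*2)) = √(111 + (6 - 2)) = √(111 + 4) = √115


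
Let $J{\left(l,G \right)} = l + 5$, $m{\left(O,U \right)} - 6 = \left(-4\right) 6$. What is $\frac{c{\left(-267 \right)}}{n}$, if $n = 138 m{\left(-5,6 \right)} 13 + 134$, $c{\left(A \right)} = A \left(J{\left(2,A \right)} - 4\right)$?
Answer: $\frac{801}{32158} \approx 0.024908$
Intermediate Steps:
$m{\left(O,U \right)} = -18$ ($m{\left(O,U \right)} = 6 - 24 = -18$)
$J{\left(l,G \right)} = 5 + l$
$c{\left(A \right)} = 3 A$ ($c{\left(A \right)} = A \left(\left(5 + 2\right) - 4\right) = A \left(7 - 4\right) = A 3 = 3 A$)
$n = -32158$ ($n = 138 \left(\left(-18\right) 13\right) + 134 = 138 \left(-234\right) + 134 = -32292 + 134 = -32158$)
$\frac{c{\left(-267 \right)}}{n} = \frac{3 \left(-267\right)}{-32158} = \left(-801\right) \left(- \frac{1}{32158}\right) = \frac{801}{32158}$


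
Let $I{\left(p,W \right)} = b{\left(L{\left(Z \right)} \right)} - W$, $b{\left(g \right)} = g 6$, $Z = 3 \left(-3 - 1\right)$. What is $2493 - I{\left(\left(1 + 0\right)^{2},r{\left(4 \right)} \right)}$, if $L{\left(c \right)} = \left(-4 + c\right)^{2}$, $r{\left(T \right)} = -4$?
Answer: $953$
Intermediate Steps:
$Z = -12$ ($Z = 3 \left(-4\right) = -12$)
$b{\left(g \right)} = 6 g$
$I{\left(p,W \right)} = 1536 - W$ ($I{\left(p,W \right)} = 6 \left(-4 - 12\right)^{2} - W = 6 \left(-16\right)^{2} - W = 6 \cdot 256 - W = 1536 - W$)
$2493 - I{\left(\left(1 + 0\right)^{2},r{\left(4 \right)} \right)} = 2493 - \left(1536 - -4\right) = 2493 - \left(1536 + 4\right) = 2493 - 1540 = 953$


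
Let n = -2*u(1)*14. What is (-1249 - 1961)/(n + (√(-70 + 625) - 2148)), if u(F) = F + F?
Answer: 7074840/4857061 + 3210*√555/4857061 ≈ 1.4722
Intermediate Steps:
u(F) = 2*F
n = -56 (n = -4*14 = -56)
(-1249 - 1961)/(n + (√(-70 + 625) - 2148)) = (-1249 - 1961)/(-56 + (√(-70 + 625) - 2148)) = -3210/(-56 + (√555 - 2148)) = -3210/(-56 + (-2148 + √555)) = -3210/(-2204 + √555)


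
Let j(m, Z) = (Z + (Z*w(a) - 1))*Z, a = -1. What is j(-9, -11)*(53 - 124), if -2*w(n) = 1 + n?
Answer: -9372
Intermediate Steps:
w(n) = -½ - n/2 (w(n) = -(1 + n)/2 = -½ - n/2)
j(m, Z) = Z*(-1 + Z) (j(m, Z) = (Z + (Z*(-½ - ½*(-1)) - 1))*Z = (Z + (Z*(-½ + ½) - 1))*Z = (Z + (Z*0 - 1))*Z = (Z + (0 - 1))*Z = (Z - 1)*Z = (-1 + Z)*Z = Z*(-1 + Z))
j(-9, -11)*(53 - 124) = (-11*(-1 - 11))*(53 - 124) = -11*(-12)*(-71) = 132*(-71) = -9372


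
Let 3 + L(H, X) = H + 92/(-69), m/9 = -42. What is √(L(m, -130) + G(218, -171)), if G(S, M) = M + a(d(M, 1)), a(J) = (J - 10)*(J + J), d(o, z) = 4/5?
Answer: 2*I*√31953/15 ≈ 23.834*I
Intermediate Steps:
m = -378 (m = 9*(-42) = -378)
d(o, z) = ⅘ (d(o, z) = 4*(⅕) = ⅘)
a(J) = 2*J*(-10 + J) (a(J) = (-10 + J)*(2*J) = 2*J*(-10 + J))
L(H, X) = -13/3 + H (L(H, X) = -3 + (H + 92/(-69)) = -3 + (H + 92*(-1/69)) = -3 + (H - 4/3) = -3 + (-4/3 + H) = -13/3 + H)
G(S, M) = -368/25 + M (G(S, M) = M + 2*(⅘)*(-10 + ⅘) = M + 2*(⅘)*(-46/5) = M - 368/25 = -368/25 + M)
√(L(m, -130) + G(218, -171)) = √((-13/3 - 378) + (-368/25 - 171)) = √(-1147/3 - 4643/25) = √(-42604/75) = 2*I*√31953/15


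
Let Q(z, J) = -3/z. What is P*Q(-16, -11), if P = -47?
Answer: -141/16 ≈ -8.8125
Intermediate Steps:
P*Q(-16, -11) = -(-141)/(-16) = -(-141)*(-1)/16 = -47*3/16 = -141/16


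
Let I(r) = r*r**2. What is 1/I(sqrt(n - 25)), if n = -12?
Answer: I*sqrt(37)/1369 ≈ 0.0044432*I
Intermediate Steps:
I(r) = r**3
1/I(sqrt(n - 25)) = 1/((sqrt(-12 - 25))**3) = 1/((sqrt(-37))**3) = 1/((I*sqrt(37))**3) = 1/(-37*I*sqrt(37)) = I*sqrt(37)/1369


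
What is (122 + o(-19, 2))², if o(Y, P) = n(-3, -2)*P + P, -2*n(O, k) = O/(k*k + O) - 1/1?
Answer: 16384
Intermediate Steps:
n(O, k) = ½ - O/(2*(O + k²)) (n(O, k) = -(O/(k*k + O) - 1/1)/2 = -(O/(k² + O) - 1*1)/2 = -(O/(O + k²) - 1)/2 = -(-1 + O/(O + k²))/2 = ½ - O/(2*(O + k²)))
o(Y, P) = 3*P (o(Y, P) = ((½)*(-2)²/(-3 + (-2)²))*P + P = ((½)*4/(-3 + 4))*P + P = ((½)*4/1)*P + P = ((½)*4*1)*P + P = 2*P + P = 3*P)
(122 + o(-19, 2))² = (122 + 3*2)² = (122 + 6)² = 128² = 16384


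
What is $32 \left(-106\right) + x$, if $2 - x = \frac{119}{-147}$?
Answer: $- \frac{71173}{21} \approx -3389.2$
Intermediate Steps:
$x = \frac{59}{21}$ ($x = 2 - \frac{119}{-147} = 2 - 119 \left(- \frac{1}{147}\right) = 2 - - \frac{17}{21} = 2 + \frac{17}{21} = \frac{59}{21} \approx 2.8095$)
$32 \left(-106\right) + x = 32 \left(-106\right) + \frac{59}{21} = -3392 + \frac{59}{21} = - \frac{71173}{21}$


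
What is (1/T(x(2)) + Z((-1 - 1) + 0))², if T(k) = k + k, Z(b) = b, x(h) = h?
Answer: 49/16 ≈ 3.0625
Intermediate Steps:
T(k) = 2*k
(1/T(x(2)) + Z((-1 - 1) + 0))² = (1/(2*2) + ((-1 - 1) + 0))² = (1/4 + (-2 + 0))² = (¼ - 2)² = (-7/4)² = 49/16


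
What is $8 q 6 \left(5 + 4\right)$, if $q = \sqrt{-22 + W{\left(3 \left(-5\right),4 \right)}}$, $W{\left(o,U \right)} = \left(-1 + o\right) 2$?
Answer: $1296 i \sqrt{6} \approx 3174.5 i$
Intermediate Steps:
$W{\left(o,U \right)} = -2 + 2 o$
$q = 3 i \sqrt{6}$ ($q = \sqrt{-22 + \left(-2 + 2 \cdot 3 \left(-5\right)\right)} = \sqrt{-22 + \left(-2 + 2 \left(-15\right)\right)} = \sqrt{-22 - 32} = \sqrt{-54} = 3 i \sqrt{6} \approx 7.3485 i$)
$8 q 6 \left(5 + 4\right) = 8 \cdot 3 i \sqrt{6} \cdot 6 \left(5 + 4\right) = 24 i \sqrt{6} \cdot 6 \cdot 9 = 24 i \sqrt{6} \cdot 54 = 1296 i \sqrt{6}$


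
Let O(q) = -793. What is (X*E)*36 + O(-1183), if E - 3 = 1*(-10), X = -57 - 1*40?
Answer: 23651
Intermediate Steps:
X = -97 (X = -57 - 40 = -97)
E = -7 (E = 3 + 1*(-10) = 3 - 10 = -7)
(X*E)*36 + O(-1183) = -97*(-7)*36 - 793 = 679*36 - 793 = 24444 - 793 = 23651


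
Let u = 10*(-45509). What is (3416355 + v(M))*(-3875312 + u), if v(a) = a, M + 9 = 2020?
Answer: -14802898963132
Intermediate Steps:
M = 2011 (M = -9 + 2020 = 2011)
u = -455090
(3416355 + v(M))*(-3875312 + u) = (3416355 + 2011)*(-3875312 - 455090) = 3418366*(-4330402) = -14802898963132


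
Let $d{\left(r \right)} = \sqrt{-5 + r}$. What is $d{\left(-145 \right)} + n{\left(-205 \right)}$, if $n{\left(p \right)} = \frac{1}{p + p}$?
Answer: $- \frac{1}{410} + 5 i \sqrt{6} \approx -0.002439 + 12.247 i$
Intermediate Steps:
$n{\left(p \right)} = \frac{1}{2 p}$
$d{\left(-145 \right)} + n{\left(-205 \right)} = \sqrt{-5 - 145} + \frac{1}{2 \left(-205\right)} = \sqrt{-150} + \frac{1}{2} \left(- \frac{1}{205}\right) = 5 i \sqrt{6} - \frac{1}{410} = - \frac{1}{410} + 5 i \sqrt{6}$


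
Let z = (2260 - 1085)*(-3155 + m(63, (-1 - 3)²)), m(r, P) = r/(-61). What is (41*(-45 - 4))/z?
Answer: 122549/226208650 ≈ 0.00054175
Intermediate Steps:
m(r, P) = -r/61 (m(r, P) = r*(-1/61) = -r/61)
z = -226208650/61 (z = (2260 - 1085)*(-3155 - 1/61*63) = 1175*(-3155 - 63/61) = 1175*(-192518/61) = -226208650/61 ≈ -3.7083e+6)
(41*(-45 - 4))/z = (41*(-45 - 4))/(-226208650/61) = (41*(-49))*(-61/226208650) = -2009*(-61/226208650) = 122549/226208650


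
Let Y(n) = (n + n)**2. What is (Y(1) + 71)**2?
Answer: 5625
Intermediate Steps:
Y(n) = 4*n**2 (Y(n) = (2*n)**2 = 4*n**2)
(Y(1) + 71)**2 = (4*1**2 + 71)**2 = (4*1 + 71)**2 = (4 + 71)**2 = 75**2 = 5625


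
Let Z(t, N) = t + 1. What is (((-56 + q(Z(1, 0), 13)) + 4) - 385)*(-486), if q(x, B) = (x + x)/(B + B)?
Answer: 2759994/13 ≈ 2.1231e+5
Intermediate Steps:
Z(t, N) = 1 + t
q(x, B) = x/B (q(x, B) = (2*x)/((2*B)) = (2*x)*(1/(2*B)) = x/B)
(((-56 + q(Z(1, 0), 13)) + 4) - 385)*(-486) = (((-56 + (1 + 1)/13) + 4) - 385)*(-486) = (((-56 + 2*(1/13)) + 4) - 385)*(-486) = (((-56 + 2/13) + 4) - 385)*(-486) = ((-726/13 + 4) - 385)*(-486) = (-674/13 - 385)*(-486) = -5679/13*(-486) = 2759994/13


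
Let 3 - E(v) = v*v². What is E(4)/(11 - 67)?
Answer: 61/56 ≈ 1.0893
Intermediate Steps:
E(v) = 3 - v³ (E(v) = 3 - v*v² = 3 - v³)
E(4)/(11 - 67) = (3 - 1*4³)/(11 - 67) = (3 - 1*64)/(-56) = (3 - 64)*(-1/56) = -61*(-1/56) = 61/56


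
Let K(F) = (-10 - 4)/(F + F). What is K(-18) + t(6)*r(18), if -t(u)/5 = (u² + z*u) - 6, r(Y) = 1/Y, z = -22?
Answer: 517/18 ≈ 28.722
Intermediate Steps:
t(u) = 30 - 5*u² + 110*u (t(u) = -5*((u² - 22*u) - 6) = -5*(-6 + u² - 22*u) = 30 - 5*u² + 110*u)
K(F) = -7/F (K(F) = -14*1/(2*F) = -7/F)
K(-18) + t(6)*r(18) = -7/(-18) + (30 - 5*6² + 110*6)/18 = -7*(-1/18) + (30 - 5*36 + 660)*(1/18) = 7/18 + (30 - 180 + 660)*(1/18) = 7/18 + 510*(1/18) = 7/18 + 85/3 = 517/18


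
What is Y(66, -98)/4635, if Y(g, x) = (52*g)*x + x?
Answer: -336434/4635 ≈ -72.586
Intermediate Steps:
Y(g, x) = x + 52*g*x (Y(g, x) = 52*g*x + x = x + 52*g*x)
Y(66, -98)/4635 = -98*(1 + 52*66)/4635 = -98*(1 + 3432)*(1/4635) = -98*3433*(1/4635) = -336434*1/4635 = -336434/4635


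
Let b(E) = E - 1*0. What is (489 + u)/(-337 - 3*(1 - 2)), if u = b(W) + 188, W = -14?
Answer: -663/334 ≈ -1.9850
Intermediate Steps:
b(E) = E (b(E) = E + 0 = E)
u = 174 (u = -14 + 188 = 174)
(489 + u)/(-337 - 3*(1 - 2)) = (489 + 174)/(-337 - 3*(1 - 2)) = 663/(-337 - 3*(-1)) = 663/(-337 + 3) = 663/(-334) = 663*(-1/334) = -663/334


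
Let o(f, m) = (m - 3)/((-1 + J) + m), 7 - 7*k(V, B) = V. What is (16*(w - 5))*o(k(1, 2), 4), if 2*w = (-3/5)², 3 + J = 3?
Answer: -1928/75 ≈ -25.707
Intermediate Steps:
k(V, B) = 1 - V/7
J = 0 (J = -3 + 3 = 0)
w = 9/50 (w = (-3/5)²/2 = (-3*⅕)²/2 = (-⅗)²/2 = (½)*(9/25) = 9/50 ≈ 0.18000)
o(f, m) = (-3 + m)/(-1 + m) (o(f, m) = (m - 3)/((-1 + 0) + m) = (-3 + m)/(-1 + m))
(16*(w - 5))*o(k(1, 2), 4) = (16*(9/50 - 5))*((-3 + 4)/(-1 + 4)) = (16*(-241/50))*(1/3) = -1928/75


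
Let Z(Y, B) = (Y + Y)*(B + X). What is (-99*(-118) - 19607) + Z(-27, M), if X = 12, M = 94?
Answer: -13649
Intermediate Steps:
Z(Y, B) = 2*Y*(12 + B) (Z(Y, B) = (Y + Y)*(B + 12) = (2*Y)*(12 + B) = 2*Y*(12 + B))
(-99*(-118) - 19607) + Z(-27, M) = (-99*(-118) - 19607) + 2*(-27)*(12 + 94) = (11682 - 19607) + 2*(-27)*106 = -7925 - 5724 = -13649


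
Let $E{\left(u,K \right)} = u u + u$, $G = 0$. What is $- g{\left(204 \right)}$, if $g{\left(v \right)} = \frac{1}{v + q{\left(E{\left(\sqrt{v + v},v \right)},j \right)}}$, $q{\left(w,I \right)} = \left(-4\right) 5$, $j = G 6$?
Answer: $- \frac{1}{184} \approx -0.0054348$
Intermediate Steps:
$E{\left(u,K \right)} = u + u^{2}$ ($E{\left(u,K \right)} = u^{2} + u = u + u^{2}$)
$j = 0$ ($j = 0 \cdot 6 = 0$)
$q{\left(w,I \right)} = -20$
$g{\left(v \right)} = \frac{1}{-20 + v}$ ($g{\left(v \right)} = \frac{1}{v - 20} = \frac{1}{-20 + v}$)
$- g{\left(204 \right)} = - \frac{1}{-20 + 204} = - \frac{1}{184}$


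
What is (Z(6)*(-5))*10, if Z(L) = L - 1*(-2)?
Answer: -400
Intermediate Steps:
Z(L) = 2 + L (Z(L) = L + 2 = 2 + L)
(Z(6)*(-5))*10 = ((2 + 6)*(-5))*10 = (8*(-5))*10 = -40*10 = -400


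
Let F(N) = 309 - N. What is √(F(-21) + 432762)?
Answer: 2*√108273 ≈ 658.10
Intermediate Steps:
√(F(-21) + 432762) = √((309 - 1*(-21)) + 432762) = √((309 + 21) + 432762) = √(330 + 432762) = √433092 = 2*√108273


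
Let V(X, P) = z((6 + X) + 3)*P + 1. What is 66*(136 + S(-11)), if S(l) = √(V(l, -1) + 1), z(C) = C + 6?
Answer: 8976 + 66*I*√2 ≈ 8976.0 + 93.338*I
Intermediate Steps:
z(C) = 6 + C
V(X, P) = 1 + P*(15 + X) (V(X, P) = (6 + ((6 + X) + 3))*P + 1 = (6 + (9 + X))*P + 1 = (15 + X)*P + 1 = P*(15 + X) + 1 = 1 + P*(15 + X))
S(l) = √(-13 - l) (S(l) = √((1 - (15 + l)) + 1) = √((1 + (-15 - l)) + 1) = √((-14 - l) + 1) = √(-13 - l))
66*(136 + S(-11)) = 66*(136 + √(-13 - 1*(-11))) = 66*(136 + √(-13 + 11)) = 66*(136 + √(-2)) = 66*(136 + I*√2) = 8976 + 66*I*√2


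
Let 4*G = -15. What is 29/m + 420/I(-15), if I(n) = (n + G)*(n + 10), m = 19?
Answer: 2853/475 ≈ 6.0063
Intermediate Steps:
G = -15/4 (G = (¼)*(-15) = -15/4 ≈ -3.7500)
I(n) = (10 + n)*(-15/4 + n) (I(n) = (n - 15/4)*(n + 10) = (-15/4 + n)*(10 + n) = (10 + n)*(-15/4 + n))
29/m + 420/I(-15) = 29/19 + 420/(-75/2 + (-15)² + (25/4)*(-15)) = 29*(1/19) + 420/(-75/2 + 225 - 375/4) = 29/19 + 420/(375/4) = 29/19 + 420*(4/375) = 29/19 + 112/25 = 2853/475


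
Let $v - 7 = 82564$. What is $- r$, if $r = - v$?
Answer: $82571$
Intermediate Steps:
$v = 82571$ ($v = 7 + 82564 = 82571$)
$r = -82571$ ($r = \left(-1\right) 82571 = -82571$)
$- r = \left(-1\right) \left(-82571\right) = 82571$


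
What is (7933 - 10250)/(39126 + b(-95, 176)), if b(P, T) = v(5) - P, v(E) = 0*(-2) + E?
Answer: -2317/39226 ≈ -0.059068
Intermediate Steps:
v(E) = E (v(E) = 0 + E = E)
b(P, T) = 5 - P
(7933 - 10250)/(39126 + b(-95, 176)) = (7933 - 10250)/(39126 + (5 - 1*(-95))) = -2317/(39126 + (5 + 95)) = -2317/(39126 + 100) = -2317/39226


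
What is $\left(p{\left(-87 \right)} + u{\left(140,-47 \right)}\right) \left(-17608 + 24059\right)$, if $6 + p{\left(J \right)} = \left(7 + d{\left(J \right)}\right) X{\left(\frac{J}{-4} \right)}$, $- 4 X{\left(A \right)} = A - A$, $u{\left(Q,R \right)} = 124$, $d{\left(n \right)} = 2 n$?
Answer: $761218$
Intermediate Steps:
$X{\left(A \right)} = 0$ ($X{\left(A \right)} = - \frac{A - A}{4} = \left(- \frac{1}{4}\right) 0 = 0$)
$p{\left(J \right)} = -6$ ($p{\left(J \right)} = -6 + \left(7 + 2 J\right) 0 = -6 + 0 = -6$)
$\left(p{\left(-87 \right)} + u{\left(140,-47 \right)}\right) \left(-17608 + 24059\right) = \left(-6 + 124\right) \left(-17608 + 24059\right) = 118 \cdot 6451 = 761218$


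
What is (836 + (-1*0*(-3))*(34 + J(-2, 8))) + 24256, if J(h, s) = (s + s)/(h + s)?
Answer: 25092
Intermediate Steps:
J(h, s) = 2*s/(h + s) (J(h, s) = (2*s)/(h + s) = 2*s/(h + s))
(836 + (-1*0*(-3))*(34 + J(-2, 8))) + 24256 = (836 + (-1*0*(-3))*(34 + 2*8/(-2 + 8))) + 24256 = (836 + (0*(-3))*(34 + 2*8/6)) + 24256 = (836 + 0*(34 + 2*8*(⅙))) + 24256 = (836 + 0*(34 + 8/3)) + 24256 = (836 + 0*(110/3)) + 24256 = (836 + 0) + 24256 = 836 + 24256 = 25092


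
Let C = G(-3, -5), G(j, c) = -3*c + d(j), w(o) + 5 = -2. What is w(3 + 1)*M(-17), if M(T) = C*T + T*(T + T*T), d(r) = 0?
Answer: 34153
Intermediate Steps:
w(o) = -7 (w(o) = -5 - 2 = -7)
G(j, c) = -3*c (G(j, c) = -3*c + 0 = -3*c)
C = 15 (C = -3*(-5) = 15)
M(T) = 15*T + T*(T + T²) (M(T) = 15*T + T*(T + T*T) = 15*T + T*(T + T²))
w(3 + 1)*M(-17) = -(-119)*(15 - 17 + (-17)²) = -(-119)*(15 - 17 + 289) = -(-119)*287 = -7*(-4879) = 34153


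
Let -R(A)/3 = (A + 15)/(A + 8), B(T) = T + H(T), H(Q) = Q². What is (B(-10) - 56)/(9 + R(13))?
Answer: 34/5 ≈ 6.8000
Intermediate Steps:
B(T) = T + T²
R(A) = -3*(15 + A)/(8 + A) (R(A) = -3*(A + 15)/(A + 8) = -3*(15 + A)/(8 + A))
(B(-10) - 56)/(9 + R(13)) = (-10*(1 - 10) - 56)/(9 + 3*(-15 - 1*13)/(8 + 13)) = (-10*(-9) - 56)/(9 + 3*(-15 - 13)/21) = (90 - 56)/(9 + 3*(1/21)*(-28)) = 34/(9 - 4) = 34/5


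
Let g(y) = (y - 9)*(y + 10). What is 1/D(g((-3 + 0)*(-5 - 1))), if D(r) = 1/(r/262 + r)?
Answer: 33138/131 ≈ 252.96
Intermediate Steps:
g(y) = (-9 + y)*(10 + y)
D(r) = 262/(263*r) (D(r) = 1/(r*(1/262) + r) = 1/(r/262 + r) = 1/(263*r/262) = 262/(263*r))
1/D(g((-3 + 0)*(-5 - 1))) = 1/(262/(263*(-90 + (-3 + 0)*(-5 - 1) + ((-3 + 0)*(-5 - 1))**2))) = 1/(262/(263*(-90 - 3*(-6) + (-3*(-6))**2))) = 1/(262/(263*(-90 + 18 + 18**2))) = 1/(262/(263*(-90 + 18 + 324))) = 1/((262/263)/252) = 1/((262/263)*(1/252)) = 1/(131/33138) = 33138/131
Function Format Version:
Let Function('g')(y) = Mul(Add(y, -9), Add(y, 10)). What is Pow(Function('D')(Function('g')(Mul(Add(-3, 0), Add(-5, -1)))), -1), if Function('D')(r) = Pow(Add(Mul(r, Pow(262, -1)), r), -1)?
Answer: Rational(33138, 131) ≈ 252.96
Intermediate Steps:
Function('g')(y) = Mul(Add(-9, y), Add(10, y))
Function('D')(r) = Mul(Rational(262, 263), Pow(r, -1)) (Function('D')(r) = Pow(Add(Mul(r, Rational(1, 262)), r), -1) = Pow(Add(Mul(Rational(1, 262), r), r), -1) = Pow(Mul(Rational(263, 262), r), -1) = Mul(Rational(262, 263), Pow(r, -1)))
Pow(Function('D')(Function('g')(Mul(Add(-3, 0), Add(-5, -1)))), -1) = Pow(Mul(Rational(262, 263), Pow(Add(-90, Mul(Add(-3, 0), Add(-5, -1)), Pow(Mul(Add(-3, 0), Add(-5, -1)), 2)), -1)), -1) = Pow(Mul(Rational(262, 263), Pow(Add(-90, Mul(-3, -6), Pow(Mul(-3, -6), 2)), -1)), -1) = Pow(Mul(Rational(262, 263), Pow(Add(-90, 18, Pow(18, 2)), -1)), -1) = Pow(Mul(Rational(262, 263), Pow(Add(-90, 18, 324), -1)), -1) = Pow(Mul(Rational(262, 263), Pow(252, -1)), -1) = Pow(Mul(Rational(262, 263), Rational(1, 252)), -1) = Pow(Rational(131, 33138), -1) = Rational(33138, 131)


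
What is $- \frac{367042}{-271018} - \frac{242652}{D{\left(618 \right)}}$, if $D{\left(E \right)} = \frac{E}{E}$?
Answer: $- \frac{32881346347}{135509} \approx -2.4265 \cdot 10^{5}$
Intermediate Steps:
$D{\left(E \right)} = 1$
$- \frac{367042}{-271018} - \frac{242652}{D{\left(618 \right)}} = - \frac{367042}{-271018} - \frac{242652}{1} = \left(-367042\right) \left(- \frac{1}{271018}\right) - 242652 = \frac{183521}{135509} - 242652 = - \frac{32881346347}{135509}$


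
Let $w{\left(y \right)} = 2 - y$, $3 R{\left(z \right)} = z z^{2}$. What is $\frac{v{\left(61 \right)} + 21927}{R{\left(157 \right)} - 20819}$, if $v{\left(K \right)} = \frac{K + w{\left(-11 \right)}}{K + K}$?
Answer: $\frac{1003188}{58063399} \approx 0.017277$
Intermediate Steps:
$R{\left(z \right)} = \frac{z^{3}}{3}$ ($R{\left(z \right)} = \frac{z z^{2}}{3} = \frac{z^{3}}{3}$)
$v{\left(K \right)} = \frac{13 + K}{2 K}$ ($v{\left(K \right)} = \frac{K + \left(2 - -11\right)}{K + K} = \frac{K + \left(2 + 11\right)}{2 K} = \left(K + 13\right) \frac{1}{2 K} = \left(13 + K\right) \frac{1}{2 K} = \frac{13 + K}{2 K}$)
$\frac{v{\left(61 \right)} + 21927}{R{\left(157 \right)} - 20819} = \frac{\frac{13 + 61}{2 \cdot 61} + 21927}{\frac{157^{3}}{3} - 20819} = \frac{\frac{1}{2} \cdot \frac{1}{61} \cdot 74 + 21927}{\frac{1}{3} \cdot 3869893 - 20819} = \frac{\frac{37}{61} + 21927}{\frac{3869893}{3} - 20819} = \frac{1337584}{61 \cdot \frac{3807436}{3}} = \frac{1337584}{61} \cdot \frac{3}{3807436} = \frac{1003188}{58063399}$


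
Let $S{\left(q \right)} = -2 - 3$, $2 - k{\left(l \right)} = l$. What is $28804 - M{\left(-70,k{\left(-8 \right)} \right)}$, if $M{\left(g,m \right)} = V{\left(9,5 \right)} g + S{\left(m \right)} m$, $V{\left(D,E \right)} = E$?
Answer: $29204$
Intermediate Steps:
$k{\left(l \right)} = 2 - l$
$S{\left(q \right)} = -5$ ($S{\left(q \right)} = -2 - 3 = -5$)
$M{\left(g,m \right)} = - 5 m + 5 g$ ($M{\left(g,m \right)} = 5 g - 5 m = - 5 m + 5 g$)
$28804 - M{\left(-70,k{\left(-8 \right)} \right)} = 28804 - \left(- 5 \left(2 - -8\right) + 5 \left(-70\right)\right) = 28804 - \left(- 5 \left(2 + 8\right) - 350\right) = 28804 - \left(\left(-5\right) 10 - 350\right) = 28804 - \left(-50 - 350\right) = 28804 - -400 = 28804 + 400 = 29204$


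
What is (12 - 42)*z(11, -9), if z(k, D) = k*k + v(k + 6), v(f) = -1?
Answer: -3600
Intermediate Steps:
z(k, D) = -1 + k² (z(k, D) = k*k - 1 = k² - 1 = -1 + k²)
(12 - 42)*z(11, -9) = (12 - 42)*(-1 + 11²) = -30*(-1 + 121) = -30*120 = -3600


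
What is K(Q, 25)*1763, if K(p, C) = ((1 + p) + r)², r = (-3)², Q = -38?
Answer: 1382192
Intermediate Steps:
r = 9
K(p, C) = (10 + p)² (K(p, C) = ((1 + p) + 9)² = (10 + p)²)
K(Q, 25)*1763 = (10 - 38)²*1763 = (-28)²*1763 = 784*1763 = 1382192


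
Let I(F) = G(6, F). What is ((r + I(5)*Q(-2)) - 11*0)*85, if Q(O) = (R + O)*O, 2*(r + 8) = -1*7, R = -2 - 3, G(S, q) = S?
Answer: 12325/2 ≈ 6162.5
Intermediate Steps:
I(F) = 6
R = -5
r = -23/2 (r = -8 + (-1*7)/2 = -8 + (½)*(-7) = -8 - 7/2 = -23/2 ≈ -11.500)
Q(O) = O*(-5 + O) (Q(O) = (-5 + O)*O = O*(-5 + O))
((r + I(5)*Q(-2)) - 11*0)*85 = ((-23/2 + 6*(-2*(-5 - 2))) - 11*0)*85 = ((-23/2 + 6*(-2*(-7))) + 0)*85 = ((-23/2 + 6*14) + 0)*85 = ((-23/2 + 84) + 0)*85 = (145/2 + 0)*85 = (145/2)*85 = 12325/2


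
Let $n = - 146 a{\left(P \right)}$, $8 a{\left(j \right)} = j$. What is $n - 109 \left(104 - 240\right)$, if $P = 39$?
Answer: $\frac{56449}{4} \approx 14112.0$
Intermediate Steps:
$a{\left(j \right)} = \frac{j}{8}$
$n = - \frac{2847}{4}$ ($n = - 146 \cdot \frac{1}{8} \cdot 39 = \left(-146\right) \frac{39}{8} = - \frac{2847}{4} \approx -711.75$)
$n - 109 \left(104 - 240\right) = - \frac{2847}{4} - 109 \left(104 - 240\right) = - \frac{2847}{4} - -14824 = - \frac{2847}{4} + 14824 = \frac{56449}{4}$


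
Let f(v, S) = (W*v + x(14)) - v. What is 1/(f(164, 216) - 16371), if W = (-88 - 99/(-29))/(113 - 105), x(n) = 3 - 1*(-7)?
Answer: -58/1059023 ≈ -5.4767e-5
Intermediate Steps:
x(n) = 10 (x(n) = 3 + 7 = 10)
W = -2453/232 (W = (-88 - 99*(-1/29))/8 = (-88 + 99/29)*(⅛) = -2453/29*⅛ = -2453/232 ≈ -10.573)
f(v, S) = 10 - 2685*v/232 (f(v, S) = (-2453*v/232 + 10) - v = (10 - 2453*v/232) - v = 10 - 2685*v/232)
1/(f(164, 216) - 16371) = 1/((10 - 2685/232*164) - 16371) = 1/((10 - 110085/58) - 16371) = 1/(-109505/58 - 16371) = 1/(-1059023/58) = -58/1059023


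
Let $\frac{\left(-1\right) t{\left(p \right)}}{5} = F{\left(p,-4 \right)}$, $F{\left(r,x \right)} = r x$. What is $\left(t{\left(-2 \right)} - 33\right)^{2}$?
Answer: $5329$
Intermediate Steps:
$t{\left(p \right)} = 20 p$ ($t{\left(p \right)} = - 5 p \left(-4\right) = - 5 \left(- 4 p\right) = 20 p$)
$\left(t{\left(-2 \right)} - 33\right)^{2} = \left(20 \left(-2\right) - 33\right)^{2} = \left(-40 - 33\right)^{2} = \left(-73\right)^{2} = 5329$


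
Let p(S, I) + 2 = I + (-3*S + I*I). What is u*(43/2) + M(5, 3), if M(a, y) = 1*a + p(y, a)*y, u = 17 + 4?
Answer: 1027/2 ≈ 513.50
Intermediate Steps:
u = 21
p(S, I) = -2 + I + I**2 - 3*S (p(S, I) = -2 + (I + (-3*S + I*I)) = -2 + (I + (-3*S + I**2)) = -2 + (I + (I**2 - 3*S)) = -2 + (I + I**2 - 3*S) = -2 + I + I**2 - 3*S)
M(a, y) = a + y*(-2 + a + a**2 - 3*y) (M(a, y) = 1*a + (-2 + a + a**2 - 3*y)*y = a + y*(-2 + a + a**2 - 3*y))
u*(43/2) + M(5, 3) = 21*(43/2) + (5 + 3*(-2 + 5 + 5**2 - 3*3)) = 21*(43*(1/2)) + (5 + 3*(-2 + 5 + 25 - 9)) = 21*(43/2) + (5 + 3*19) = 903/2 + (5 + 57) = 903/2 + 62 = 1027/2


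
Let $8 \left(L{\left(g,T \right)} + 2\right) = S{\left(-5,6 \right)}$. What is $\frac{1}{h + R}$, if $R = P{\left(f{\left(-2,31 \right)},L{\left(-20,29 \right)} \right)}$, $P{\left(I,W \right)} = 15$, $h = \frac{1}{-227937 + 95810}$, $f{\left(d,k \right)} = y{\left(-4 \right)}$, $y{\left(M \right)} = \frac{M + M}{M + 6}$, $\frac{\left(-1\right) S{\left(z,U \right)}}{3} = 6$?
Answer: $\frac{132127}{1981904} \approx 0.066667$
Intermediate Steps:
$S{\left(z,U \right)} = -18$ ($S{\left(z,U \right)} = \left(-3\right) 6 = -18$)
$y{\left(M \right)} = \frac{2 M}{6 + M}$
$L{\left(g,T \right)} = - \frac{17}{4}$ ($L{\left(g,T \right)} = -2 + \frac{1}{8} \left(-18\right) = -2 - \frac{9}{4} = - \frac{17}{4}$)
$f{\left(d,k \right)} = -4$ ($f{\left(d,k \right)} = 2 \left(-4\right) \frac{1}{6 - 4} = 2 \left(-4\right) \frac{1}{2} = -4$)
$h = - \frac{1}{132127}$ ($h = \frac{1}{-132127} = - \frac{1}{132127} \approx -7.5685 \cdot 10^{-6}$)
$R = 15$
$\frac{1}{h + R} = \frac{1}{- \frac{1}{132127} + 15} = \frac{1}{\frac{1981904}{132127}} = \frac{132127}{1981904}$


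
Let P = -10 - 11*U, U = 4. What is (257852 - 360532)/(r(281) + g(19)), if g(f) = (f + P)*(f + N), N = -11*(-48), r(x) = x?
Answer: 12835/2358 ≈ 5.4432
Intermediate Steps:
P = -54 (P = -10 - 11*4 = -10 - 44 = -54)
N = 528
g(f) = (-54 + f)*(528 + f) (g(f) = (f - 54)*(f + 528) = (-54 + f)*(528 + f))
(257852 - 360532)/(r(281) + g(19)) = (257852 - 360532)/(281 + (-28512 + 19² + 474*19)) = -102680/(281 + (-28512 + 361 + 9006)) = -102680/(281 - 19145) = -102680/(-18864) = -102680*(-1/18864) = 12835/2358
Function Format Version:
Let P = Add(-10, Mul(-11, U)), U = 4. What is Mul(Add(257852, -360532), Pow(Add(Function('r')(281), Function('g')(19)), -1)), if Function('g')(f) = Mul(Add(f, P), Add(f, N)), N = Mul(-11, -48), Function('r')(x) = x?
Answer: Rational(12835, 2358) ≈ 5.4432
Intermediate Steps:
P = -54 (P = Add(-10, Mul(-11, 4)) = Add(-10, -44) = -54)
N = 528
Function('g')(f) = Mul(Add(-54, f), Add(528, f)) (Function('g')(f) = Mul(Add(f, -54), Add(f, 528)) = Mul(Add(-54, f), Add(528, f)))
Mul(Add(257852, -360532), Pow(Add(Function('r')(281), Function('g')(19)), -1)) = Mul(Add(257852, -360532), Pow(Add(281, Add(-28512, Pow(19, 2), Mul(474, 19))), -1)) = Mul(-102680, Pow(Add(281, Add(-28512, 361, 9006)), -1)) = Mul(-102680, Pow(Add(281, -19145), -1)) = Mul(-102680, Pow(-18864, -1)) = Mul(-102680, Rational(-1, 18864)) = Rational(12835, 2358)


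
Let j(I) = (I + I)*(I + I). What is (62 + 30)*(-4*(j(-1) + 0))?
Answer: -1472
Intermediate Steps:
j(I) = 4*I**2 (j(I) = (2*I)*(2*I) = 4*I**2)
(62 + 30)*(-4*(j(-1) + 0)) = (62 + 30)*(-4*(4*(-1)**2 + 0)) = 92*(-4*(4*1 + 0)) = 92*(-4*(4 + 0)) = 92*(-4*4) = 92*(-16) = -1472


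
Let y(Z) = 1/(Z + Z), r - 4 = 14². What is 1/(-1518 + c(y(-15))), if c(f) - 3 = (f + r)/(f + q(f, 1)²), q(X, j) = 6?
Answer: -1079/1628686 ≈ -0.00066250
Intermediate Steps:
r = 200 (r = 4 + 14² = 4 + 196 = 200)
y(Z) = 1/(2*Z)
c(f) = 3 + (200 + f)/(36 + f) (c(f) = 3 + (f + 200)/(f + 6²) = 3 + (200 + f)/(f + 36) = 3 + (200 + f)/(36 + f))
1/(-1518 + c(y(-15))) = 1/(-1518 + 4*(77 + (½)/(-15))/(36 + (½)/(-15))) = 1/(-1518 + 4*(77 + (½)*(-1/15))/(36 + (½)*(-1/15))) = 1/(-1518 + 4*(77 - 1/30)/(36 - 1/30)) = 1/(-1518 + 4*(2309/30)/(1079/30)) = 1/(-1518 + 4*(30/1079)*(2309/30)) = 1/(-1518 + 9236/1079) = 1/(-1628686/1079) = -1079/1628686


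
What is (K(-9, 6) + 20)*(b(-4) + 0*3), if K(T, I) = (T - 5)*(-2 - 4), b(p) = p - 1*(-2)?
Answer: -208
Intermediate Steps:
b(p) = 2 + p (b(p) = p + 2 = 2 + p)
K(T, I) = 30 - 6*T (K(T, I) = (-5 + T)*(-6) = 30 - 6*T)
(K(-9, 6) + 20)*(b(-4) + 0*3) = ((30 - 6*(-9)) + 20)*((2 - 4) + 0*3) = ((30 + 54) + 20)*(-2 + 0) = (84 + 20)*(-2) = 104*(-2) = -208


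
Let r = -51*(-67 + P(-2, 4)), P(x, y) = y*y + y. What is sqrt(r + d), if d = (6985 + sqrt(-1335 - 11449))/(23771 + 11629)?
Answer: sqrt(30040717890 + 1416*I*sqrt(799))/3540 ≈ 48.961 + 3.2617e-5*I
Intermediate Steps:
P(x, y) = y + y**2 (P(x, y) = y**2 + y = y + y**2)
d = 1397/7080 + I*sqrt(799)/8850 (d = (6985 + sqrt(-12784))/35400 = (6985 + 4*I*sqrt(799))*(1/35400) = 1397/7080 + I*sqrt(799)/8850 ≈ 0.19732 + 0.003194*I)
r = 2397 (r = -51*(-67 + 4*(1 + 4)) = -51*(-67 + 4*5) = -51*(-67 + 20) = -51*(-47) = 2397)
sqrt(r + d) = sqrt(2397 + (1397/7080 + I*sqrt(799)/8850)) = sqrt(16972157/7080 + I*sqrt(799)/8850)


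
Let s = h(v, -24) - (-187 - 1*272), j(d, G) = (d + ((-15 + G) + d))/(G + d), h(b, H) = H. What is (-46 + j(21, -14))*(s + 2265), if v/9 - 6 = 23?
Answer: -834300/7 ≈ -1.1919e+5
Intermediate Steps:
v = 261 (v = 54 + 9*23 = 54 + 207 = 261)
j(d, G) = (-15 + G + 2*d)/(G + d) (j(d, G) = (d + (-15 + G + d))/(G + d) = (-15 + G + 2*d)/(G + d))
s = 435 (s = -24 - (-187 - 1*272) = -24 - (-187 - 272) = -24 - 1*(-459) = -24 + 459 = 435)
(-46 + j(21, -14))*(s + 2265) = (-46 + (-15 - 14 + 2*21)/(-14 + 21))*(435 + 2265) = (-46 + (-15 - 14 + 42)/7)*2700 = (-46 + (⅐)*13)*2700 = (-46 + 13/7)*2700 = -309/7*2700 = -834300/7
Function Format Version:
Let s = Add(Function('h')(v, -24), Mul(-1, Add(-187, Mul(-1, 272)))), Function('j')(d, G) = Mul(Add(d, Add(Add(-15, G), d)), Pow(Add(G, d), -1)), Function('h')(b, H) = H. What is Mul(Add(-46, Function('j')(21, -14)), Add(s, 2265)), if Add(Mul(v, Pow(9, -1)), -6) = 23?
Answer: Rational(-834300, 7) ≈ -1.1919e+5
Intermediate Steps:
v = 261 (v = Add(54, Mul(9, 23)) = Add(54, 207) = 261)
Function('j')(d, G) = Mul(Pow(Add(G, d), -1), Add(-15, G, Mul(2, d))) (Function('j')(d, G) = Mul(Add(d, Add(-15, G, d)), Pow(Add(G, d), -1)) = Mul(Add(-15, G, Mul(2, d)), Pow(Add(G, d), -1)) = Mul(Pow(Add(G, d), -1), Add(-15, G, Mul(2, d))))
s = 435 (s = Add(-24, Mul(-1, Add(-187, Mul(-1, 272)))) = Add(-24, Mul(-1, Add(-187, -272))) = Add(-24, Mul(-1, -459)) = Add(-24, 459) = 435)
Mul(Add(-46, Function('j')(21, -14)), Add(s, 2265)) = Mul(Add(-46, Mul(Pow(Add(-14, 21), -1), Add(-15, -14, Mul(2, 21)))), Add(435, 2265)) = Mul(Add(-46, Mul(Pow(7, -1), Add(-15, -14, 42))), 2700) = Mul(Add(-46, Mul(Rational(1, 7), 13)), 2700) = Mul(Add(-46, Rational(13, 7)), 2700) = Mul(Rational(-309, 7), 2700) = Rational(-834300, 7)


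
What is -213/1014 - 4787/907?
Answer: -1682403/306566 ≈ -5.4879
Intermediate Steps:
-213/1014 - 4787/907 = -213*1/1014 - 4787*1/907 = -71/338 - 4787/907 = -1682403/306566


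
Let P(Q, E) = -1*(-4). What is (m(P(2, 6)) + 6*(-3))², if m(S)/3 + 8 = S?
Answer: 900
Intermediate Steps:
P(Q, E) = 4
m(S) = -24 + 3*S
(m(P(2, 6)) + 6*(-3))² = ((-24 + 3*4) + 6*(-3))² = ((-24 + 12) - 18)² = (-12 - 18)² = (-30)² = 900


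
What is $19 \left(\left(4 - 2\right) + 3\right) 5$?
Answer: $475$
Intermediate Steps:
$19 \left(\left(4 - 2\right) + 3\right) 5 = 19 \left(2 + 3\right) 5 = 19 \cdot 5 \cdot 5 = 95 \cdot 5 = 475$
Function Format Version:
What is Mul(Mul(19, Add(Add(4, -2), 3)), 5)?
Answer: 475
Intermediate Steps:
Mul(Mul(19, Add(Add(4, -2), 3)), 5) = Mul(Mul(19, Add(2, 3)), 5) = Mul(Mul(19, 5), 5) = Mul(95, 5) = 475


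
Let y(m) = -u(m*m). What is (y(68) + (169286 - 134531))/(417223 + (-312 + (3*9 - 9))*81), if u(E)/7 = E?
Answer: 2387/393409 ≈ 0.0060675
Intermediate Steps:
u(E) = 7*E
y(m) = -7*m² (y(m) = -7*m*m = -7*m²)
(y(68) + (169286 - 134531))/(417223 + (-312 + (3*9 - 9))*81) = (-7*68² + (169286 - 134531))/(417223 + (-312 + (3*9 - 9))*81) = (-7*4624 + 34755)/(417223 + (-312 + (27 - 9))*81) = (-32368 + 34755)/(417223 + (-312 + 18)*81) = 2387/(417223 - 294*81) = 2387/(417223 - 23814) = 2387/393409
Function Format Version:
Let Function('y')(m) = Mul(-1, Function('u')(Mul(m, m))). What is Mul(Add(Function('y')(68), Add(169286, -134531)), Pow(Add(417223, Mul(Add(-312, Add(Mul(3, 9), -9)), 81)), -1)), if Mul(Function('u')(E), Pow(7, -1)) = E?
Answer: Rational(2387, 393409) ≈ 0.0060675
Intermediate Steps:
Function('u')(E) = Mul(7, E)
Function('y')(m) = Mul(-7, Pow(m, 2)) (Function('y')(m) = Mul(-1, Mul(7, Mul(m, m))) = Mul(-1, Mul(7, Pow(m, 2))) = Mul(-7, Pow(m, 2)))
Mul(Add(Function('y')(68), Add(169286, -134531)), Pow(Add(417223, Mul(Add(-312, Add(Mul(3, 9), -9)), 81)), -1)) = Mul(Add(Mul(-7, Pow(68, 2)), Add(169286, -134531)), Pow(Add(417223, Mul(Add(-312, Add(Mul(3, 9), -9)), 81)), -1)) = Mul(Add(Mul(-7, 4624), 34755), Pow(Add(417223, Mul(Add(-312, Add(27, -9)), 81)), -1)) = Mul(Add(-32368, 34755), Pow(Add(417223, Mul(Add(-312, 18), 81)), -1)) = Mul(2387, Pow(Add(417223, Mul(-294, 81)), -1)) = Mul(2387, Pow(Add(417223, -23814), -1)) = Mul(2387, Pow(393409, -1)) = Mul(2387, Rational(1, 393409)) = Rational(2387, 393409)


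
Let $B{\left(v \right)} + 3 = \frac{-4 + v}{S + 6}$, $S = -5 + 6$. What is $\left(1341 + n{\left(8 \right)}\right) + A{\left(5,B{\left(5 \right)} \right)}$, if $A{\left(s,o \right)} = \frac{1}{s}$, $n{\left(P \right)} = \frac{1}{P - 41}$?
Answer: $\frac{221293}{165} \approx 1341.2$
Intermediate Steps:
$S = 1$
$B{\left(v \right)} = - \frac{25}{7} + \frac{v}{7}$ ($B{\left(v \right)} = -3 + \frac{-4 + v}{1 + 6} = -3 + \frac{-4 + v}{7} = -3 + \left(-4 + v\right) \frac{1}{7} = -3 + \left(- \frac{4}{7} + \frac{v}{7}\right) = - \frac{25}{7} + \frac{v}{7}$)
$n{\left(P \right)} = \frac{1}{-41 + P}$
$\left(1341 + n{\left(8 \right)}\right) + A{\left(5,B{\left(5 \right)} \right)} = \left(1341 + \frac{1}{-41 + 8}\right) + \frac{1}{5} = \left(1341 + \frac{1}{-33}\right) + \frac{1}{5} = \left(1341 - \frac{1}{33}\right) + \frac{1}{5} = \frac{44252}{33} + \frac{1}{5} = \frac{221293}{165}$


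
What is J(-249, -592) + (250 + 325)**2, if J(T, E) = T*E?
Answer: 478033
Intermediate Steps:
J(T, E) = E*T
J(-249, -592) + (250 + 325)**2 = -592*(-249) + (250 + 325)**2 = 147408 + 575**2 = 147408 + 330625 = 478033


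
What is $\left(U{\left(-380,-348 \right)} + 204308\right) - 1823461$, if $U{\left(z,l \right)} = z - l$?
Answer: $-1619185$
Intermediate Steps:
$\left(U{\left(-380,-348 \right)} + 204308\right) - 1823461 = \left(\left(-380 - -348\right) + 204308\right) - 1823461 = \left(\left(-380 + 348\right) + 204308\right) - 1823461 = \left(-32 + 204308\right) - 1823461 = 204276 - 1823461 = -1619185$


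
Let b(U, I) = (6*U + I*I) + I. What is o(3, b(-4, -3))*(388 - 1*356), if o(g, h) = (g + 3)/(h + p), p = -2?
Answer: -48/5 ≈ -9.6000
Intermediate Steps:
b(U, I) = I + I**2 + 6*U (b(U, I) = (6*U + I**2) + I = (I**2 + 6*U) + I = I + I**2 + 6*U)
o(g, h) = (3 + g)/(-2 + h) (o(g, h) = (g + 3)/(h - 2) = (3 + g)/(-2 + h))
o(3, b(-4, -3))*(388 - 1*356) = ((3 + 3)/(-2 + (-3 + (-3)**2 + 6*(-4))))*(388 - 1*356) = (6/(-2 + (-3 + 9 - 24)))*(388 - 356) = (6/(-2 - 18))*32 = (6/(-20))*32 = -1/20*6*32 = -3/10*32 = -48/5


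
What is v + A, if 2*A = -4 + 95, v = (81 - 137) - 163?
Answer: -347/2 ≈ -173.50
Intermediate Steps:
v = -219 (v = -56 - 163 = -219)
A = 91/2 (A = (-4 + 95)/2 = (½)*91 = 91/2 ≈ 45.500)
v + A = -219 + 91/2 = -347/2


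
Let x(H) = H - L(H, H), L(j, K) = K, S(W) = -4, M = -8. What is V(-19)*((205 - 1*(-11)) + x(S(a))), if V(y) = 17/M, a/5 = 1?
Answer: -459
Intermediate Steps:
a = 5 (a = 5*1 = 5)
x(H) = 0 (x(H) = H - H = 0)
V(y) = -17/8 (V(y) = 17/(-8) = 17*(-⅛) = -17/8)
V(-19)*((205 - 1*(-11)) + x(S(a))) = -17*((205 - 1*(-11)) + 0)/8 = -17*((205 + 11) + 0)/8 = -17*(216 + 0)/8 = -17/8*216 = -459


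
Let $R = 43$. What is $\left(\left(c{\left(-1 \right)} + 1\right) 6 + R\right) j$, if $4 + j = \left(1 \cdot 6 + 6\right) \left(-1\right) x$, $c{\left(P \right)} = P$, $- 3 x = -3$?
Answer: $-688$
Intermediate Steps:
$x = 1$ ($x = \left(- \frac{1}{3}\right) \left(-3\right) = 1$)
$j = -16$ ($j = -4 + \left(1 \cdot 6 + 6\right) \left(-1\right) 1 = -4 + \left(6 + 6\right) \left(-1\right) 1 = -4 + 12 \left(-1\right) 1 = -4 - 12 = -16$)
$\left(\left(c{\left(-1 \right)} + 1\right) 6 + R\right) j = \left(\left(-1 + 1\right) 6 + 43\right) \left(-16\right) = \left(0 \cdot 6 + 43\right) \left(-16\right) = \left(0 + 43\right) \left(-16\right) = 43 \left(-16\right) = -688$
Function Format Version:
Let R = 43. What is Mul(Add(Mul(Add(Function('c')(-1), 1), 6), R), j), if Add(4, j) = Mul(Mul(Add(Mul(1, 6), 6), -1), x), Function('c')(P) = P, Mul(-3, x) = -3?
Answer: -688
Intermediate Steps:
x = 1 (x = Mul(Rational(-1, 3), -3) = 1)
j = -16 (j = Add(-4, Mul(Mul(Add(Mul(1, 6), 6), -1), 1)) = Add(-4, Mul(Mul(Add(6, 6), -1), 1)) = Add(-4, Mul(Mul(12, -1), 1)) = Add(-4, Mul(-12, 1)) = Add(-4, -12) = -16)
Mul(Add(Mul(Add(Function('c')(-1), 1), 6), R), j) = Mul(Add(Mul(Add(-1, 1), 6), 43), -16) = Mul(Add(Mul(0, 6), 43), -16) = Mul(Add(0, 43), -16) = Mul(43, -16) = -688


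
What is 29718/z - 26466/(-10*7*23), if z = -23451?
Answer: 95468031/6292685 ≈ 15.171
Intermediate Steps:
29718/z - 26466/(-10*7*23) = 29718/(-23451) - 26466/(-10*7*23) = 29718*(-1/23451) - 26466/((-70*23)) = -9906/7817 - 26466/(-1610) = -9906/7817 - 26466*(-1/1610) = -9906/7817 + 13233/805 = 95468031/6292685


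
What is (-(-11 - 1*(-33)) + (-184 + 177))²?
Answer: 841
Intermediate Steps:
(-(-11 - 1*(-33)) + (-184 + 177))² = (-(-11 + 33) - 7)² = (-1*22 - 7)² = (-22 - 7)² = (-29)² = 841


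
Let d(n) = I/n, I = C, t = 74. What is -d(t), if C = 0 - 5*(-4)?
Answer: -10/37 ≈ -0.27027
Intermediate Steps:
C = 20 (C = 0 + 20 = 20)
I = 20
d(n) = 20/n
-d(t) = -20/74 = -1*10/37 = -10/37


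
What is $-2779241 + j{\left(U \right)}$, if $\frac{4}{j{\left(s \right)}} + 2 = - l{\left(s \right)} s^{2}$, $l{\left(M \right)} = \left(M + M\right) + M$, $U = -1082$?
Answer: $- \frac{5280794277226289}{1900085051} \approx -2.7792 \cdot 10^{6}$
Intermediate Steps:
$l{\left(M \right)} = 3 M$ ($l{\left(M \right)} = 2 M + M = 3 M$)
$j{\left(s \right)} = \frac{4}{-2 - 3 s^{3}}$ ($j{\left(s \right)} = \frac{4}{-2 + - 3 s s^{2}} = \frac{4}{-2 - 3 s^{3}}$)
$-2779241 + j{\left(U \right)} = -2779241 - \frac{4}{2 + 3 \left(-1082\right)^{3}} = -2779241 - \frac{4}{2 + 3 \left(-1266723368\right)} = -2779241 - \frac{4}{2 - 3800170104} = -2779241 - \frac{4}{-3800170102} = -2779241 - - \frac{2}{1900085051} = -2779241 + \frac{2}{1900085051} = - \frac{5280794277226289}{1900085051}$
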